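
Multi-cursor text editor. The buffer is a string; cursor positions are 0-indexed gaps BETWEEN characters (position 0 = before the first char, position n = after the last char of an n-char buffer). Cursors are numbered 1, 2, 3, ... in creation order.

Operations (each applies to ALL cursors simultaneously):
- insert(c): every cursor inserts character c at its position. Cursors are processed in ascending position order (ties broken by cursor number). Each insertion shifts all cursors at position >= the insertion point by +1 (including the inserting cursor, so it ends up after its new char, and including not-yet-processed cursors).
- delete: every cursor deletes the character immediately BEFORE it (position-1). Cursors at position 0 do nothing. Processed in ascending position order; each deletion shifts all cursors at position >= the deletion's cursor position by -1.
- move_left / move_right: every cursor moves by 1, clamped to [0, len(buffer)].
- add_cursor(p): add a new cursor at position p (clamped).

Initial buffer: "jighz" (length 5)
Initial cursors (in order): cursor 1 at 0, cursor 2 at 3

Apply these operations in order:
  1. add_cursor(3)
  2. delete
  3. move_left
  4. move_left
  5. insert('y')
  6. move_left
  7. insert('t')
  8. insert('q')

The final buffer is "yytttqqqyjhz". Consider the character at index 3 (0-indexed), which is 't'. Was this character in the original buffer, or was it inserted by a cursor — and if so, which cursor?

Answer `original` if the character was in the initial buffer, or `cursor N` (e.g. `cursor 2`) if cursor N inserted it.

Answer: cursor 2

Derivation:
After op 1 (add_cursor(3)): buffer="jighz" (len 5), cursors c1@0 c2@3 c3@3, authorship .....
After op 2 (delete): buffer="jhz" (len 3), cursors c1@0 c2@1 c3@1, authorship ...
After op 3 (move_left): buffer="jhz" (len 3), cursors c1@0 c2@0 c3@0, authorship ...
After op 4 (move_left): buffer="jhz" (len 3), cursors c1@0 c2@0 c3@0, authorship ...
After op 5 (insert('y')): buffer="yyyjhz" (len 6), cursors c1@3 c2@3 c3@3, authorship 123...
After op 6 (move_left): buffer="yyyjhz" (len 6), cursors c1@2 c2@2 c3@2, authorship 123...
After op 7 (insert('t')): buffer="yytttyjhz" (len 9), cursors c1@5 c2@5 c3@5, authorship 121233...
After op 8 (insert('q')): buffer="yytttqqqyjhz" (len 12), cursors c1@8 c2@8 c3@8, authorship 121231233...
Authorship (.=original, N=cursor N): 1 2 1 2 3 1 2 3 3 . . .
Index 3: author = 2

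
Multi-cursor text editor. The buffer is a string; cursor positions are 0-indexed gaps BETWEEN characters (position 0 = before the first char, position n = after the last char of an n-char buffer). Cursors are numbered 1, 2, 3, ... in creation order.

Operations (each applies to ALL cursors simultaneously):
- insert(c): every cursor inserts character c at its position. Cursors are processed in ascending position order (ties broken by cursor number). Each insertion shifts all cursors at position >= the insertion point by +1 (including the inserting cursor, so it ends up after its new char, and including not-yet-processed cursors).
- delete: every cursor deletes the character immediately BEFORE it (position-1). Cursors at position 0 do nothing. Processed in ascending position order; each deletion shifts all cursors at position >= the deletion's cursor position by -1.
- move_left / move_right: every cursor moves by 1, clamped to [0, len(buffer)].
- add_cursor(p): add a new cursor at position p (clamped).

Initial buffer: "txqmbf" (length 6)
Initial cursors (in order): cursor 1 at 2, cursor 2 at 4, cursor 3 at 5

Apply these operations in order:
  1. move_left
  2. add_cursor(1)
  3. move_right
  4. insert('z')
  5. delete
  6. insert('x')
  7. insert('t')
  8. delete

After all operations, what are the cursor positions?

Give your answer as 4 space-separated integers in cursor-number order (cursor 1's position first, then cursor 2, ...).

Answer: 4 7 9 4

Derivation:
After op 1 (move_left): buffer="txqmbf" (len 6), cursors c1@1 c2@3 c3@4, authorship ......
After op 2 (add_cursor(1)): buffer="txqmbf" (len 6), cursors c1@1 c4@1 c2@3 c3@4, authorship ......
After op 3 (move_right): buffer="txqmbf" (len 6), cursors c1@2 c4@2 c2@4 c3@5, authorship ......
After op 4 (insert('z')): buffer="txzzqmzbzf" (len 10), cursors c1@4 c4@4 c2@7 c3@9, authorship ..14..2.3.
After op 5 (delete): buffer="txqmbf" (len 6), cursors c1@2 c4@2 c2@4 c3@5, authorship ......
After op 6 (insert('x')): buffer="txxxqmxbxf" (len 10), cursors c1@4 c4@4 c2@7 c3@9, authorship ..14..2.3.
After op 7 (insert('t')): buffer="txxxttqmxtbxtf" (len 14), cursors c1@6 c4@6 c2@10 c3@13, authorship ..1414..22.33.
After op 8 (delete): buffer="txxxqmxbxf" (len 10), cursors c1@4 c4@4 c2@7 c3@9, authorship ..14..2.3.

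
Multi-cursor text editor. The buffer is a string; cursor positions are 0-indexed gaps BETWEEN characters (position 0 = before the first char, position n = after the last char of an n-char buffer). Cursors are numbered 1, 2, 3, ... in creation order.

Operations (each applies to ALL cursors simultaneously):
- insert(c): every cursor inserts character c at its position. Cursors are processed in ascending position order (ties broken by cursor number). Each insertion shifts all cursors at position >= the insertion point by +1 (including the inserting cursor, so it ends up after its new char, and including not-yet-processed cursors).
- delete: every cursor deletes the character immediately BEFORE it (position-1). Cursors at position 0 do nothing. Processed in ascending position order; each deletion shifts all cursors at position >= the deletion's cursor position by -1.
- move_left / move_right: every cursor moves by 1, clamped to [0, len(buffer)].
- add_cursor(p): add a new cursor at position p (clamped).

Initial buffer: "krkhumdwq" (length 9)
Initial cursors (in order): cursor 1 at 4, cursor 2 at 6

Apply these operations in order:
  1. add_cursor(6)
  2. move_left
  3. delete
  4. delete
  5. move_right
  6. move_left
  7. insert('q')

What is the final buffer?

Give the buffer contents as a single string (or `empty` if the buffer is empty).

After op 1 (add_cursor(6)): buffer="krkhumdwq" (len 9), cursors c1@4 c2@6 c3@6, authorship .........
After op 2 (move_left): buffer="krkhumdwq" (len 9), cursors c1@3 c2@5 c3@5, authorship .........
After op 3 (delete): buffer="krmdwq" (len 6), cursors c1@2 c2@2 c3@2, authorship ......
After op 4 (delete): buffer="mdwq" (len 4), cursors c1@0 c2@0 c3@0, authorship ....
After op 5 (move_right): buffer="mdwq" (len 4), cursors c1@1 c2@1 c3@1, authorship ....
After op 6 (move_left): buffer="mdwq" (len 4), cursors c1@0 c2@0 c3@0, authorship ....
After op 7 (insert('q')): buffer="qqqmdwq" (len 7), cursors c1@3 c2@3 c3@3, authorship 123....

Answer: qqqmdwq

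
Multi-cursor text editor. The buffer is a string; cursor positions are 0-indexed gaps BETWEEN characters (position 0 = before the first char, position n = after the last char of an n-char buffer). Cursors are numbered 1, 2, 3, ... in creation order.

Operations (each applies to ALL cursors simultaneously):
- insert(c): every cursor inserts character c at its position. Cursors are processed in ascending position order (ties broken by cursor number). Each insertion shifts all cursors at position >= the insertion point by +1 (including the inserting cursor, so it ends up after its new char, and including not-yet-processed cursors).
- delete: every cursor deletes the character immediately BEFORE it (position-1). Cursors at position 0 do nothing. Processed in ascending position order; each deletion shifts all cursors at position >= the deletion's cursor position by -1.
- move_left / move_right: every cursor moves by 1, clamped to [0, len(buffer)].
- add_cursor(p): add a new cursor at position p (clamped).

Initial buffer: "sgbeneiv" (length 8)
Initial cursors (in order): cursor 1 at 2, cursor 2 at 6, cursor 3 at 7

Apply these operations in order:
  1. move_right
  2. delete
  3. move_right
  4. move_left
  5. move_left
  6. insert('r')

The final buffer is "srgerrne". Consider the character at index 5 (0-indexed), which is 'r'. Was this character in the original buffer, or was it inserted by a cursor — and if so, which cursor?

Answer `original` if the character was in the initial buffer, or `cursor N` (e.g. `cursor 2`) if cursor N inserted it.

After op 1 (move_right): buffer="sgbeneiv" (len 8), cursors c1@3 c2@7 c3@8, authorship ........
After op 2 (delete): buffer="sgene" (len 5), cursors c1@2 c2@5 c3@5, authorship .....
After op 3 (move_right): buffer="sgene" (len 5), cursors c1@3 c2@5 c3@5, authorship .....
After op 4 (move_left): buffer="sgene" (len 5), cursors c1@2 c2@4 c3@4, authorship .....
After op 5 (move_left): buffer="sgene" (len 5), cursors c1@1 c2@3 c3@3, authorship .....
After op 6 (insert('r')): buffer="srgerrne" (len 8), cursors c1@2 c2@6 c3@6, authorship .1..23..
Authorship (.=original, N=cursor N): . 1 . . 2 3 . .
Index 5: author = 3

Answer: cursor 3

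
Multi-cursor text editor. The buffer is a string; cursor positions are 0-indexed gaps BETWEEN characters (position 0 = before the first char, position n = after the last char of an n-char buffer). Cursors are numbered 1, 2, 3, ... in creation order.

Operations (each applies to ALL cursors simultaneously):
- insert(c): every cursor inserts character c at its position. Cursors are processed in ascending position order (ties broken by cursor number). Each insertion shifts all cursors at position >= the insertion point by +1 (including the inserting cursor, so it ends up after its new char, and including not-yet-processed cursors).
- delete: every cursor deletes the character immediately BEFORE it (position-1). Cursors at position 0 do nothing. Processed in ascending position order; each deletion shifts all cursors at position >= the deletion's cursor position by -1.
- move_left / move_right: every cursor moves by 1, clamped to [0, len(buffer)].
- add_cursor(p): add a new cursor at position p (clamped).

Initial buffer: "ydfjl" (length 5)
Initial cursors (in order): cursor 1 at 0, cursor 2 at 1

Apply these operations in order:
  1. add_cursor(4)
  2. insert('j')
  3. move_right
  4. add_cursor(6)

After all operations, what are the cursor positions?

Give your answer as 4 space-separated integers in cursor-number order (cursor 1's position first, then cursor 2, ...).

Answer: 2 4 8 6

Derivation:
After op 1 (add_cursor(4)): buffer="ydfjl" (len 5), cursors c1@0 c2@1 c3@4, authorship .....
After op 2 (insert('j')): buffer="jyjdfjjl" (len 8), cursors c1@1 c2@3 c3@7, authorship 1.2...3.
After op 3 (move_right): buffer="jyjdfjjl" (len 8), cursors c1@2 c2@4 c3@8, authorship 1.2...3.
After op 4 (add_cursor(6)): buffer="jyjdfjjl" (len 8), cursors c1@2 c2@4 c4@6 c3@8, authorship 1.2...3.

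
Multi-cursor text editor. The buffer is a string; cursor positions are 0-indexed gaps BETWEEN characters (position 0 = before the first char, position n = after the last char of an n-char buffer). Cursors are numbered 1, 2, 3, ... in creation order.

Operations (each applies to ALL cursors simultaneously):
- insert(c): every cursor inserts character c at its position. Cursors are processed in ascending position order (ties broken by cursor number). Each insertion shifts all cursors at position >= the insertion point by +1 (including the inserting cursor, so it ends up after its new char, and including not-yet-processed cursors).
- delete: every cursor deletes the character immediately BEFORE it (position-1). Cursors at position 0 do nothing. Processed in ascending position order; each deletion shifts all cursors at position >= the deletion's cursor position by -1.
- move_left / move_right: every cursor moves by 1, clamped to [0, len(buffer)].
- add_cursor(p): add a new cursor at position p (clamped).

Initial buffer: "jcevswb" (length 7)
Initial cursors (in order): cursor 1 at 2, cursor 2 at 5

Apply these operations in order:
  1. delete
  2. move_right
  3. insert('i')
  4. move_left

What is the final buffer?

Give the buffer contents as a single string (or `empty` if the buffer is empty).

After op 1 (delete): buffer="jevwb" (len 5), cursors c1@1 c2@3, authorship .....
After op 2 (move_right): buffer="jevwb" (len 5), cursors c1@2 c2@4, authorship .....
After op 3 (insert('i')): buffer="jeivwib" (len 7), cursors c1@3 c2@6, authorship ..1..2.
After op 4 (move_left): buffer="jeivwib" (len 7), cursors c1@2 c2@5, authorship ..1..2.

Answer: jeivwib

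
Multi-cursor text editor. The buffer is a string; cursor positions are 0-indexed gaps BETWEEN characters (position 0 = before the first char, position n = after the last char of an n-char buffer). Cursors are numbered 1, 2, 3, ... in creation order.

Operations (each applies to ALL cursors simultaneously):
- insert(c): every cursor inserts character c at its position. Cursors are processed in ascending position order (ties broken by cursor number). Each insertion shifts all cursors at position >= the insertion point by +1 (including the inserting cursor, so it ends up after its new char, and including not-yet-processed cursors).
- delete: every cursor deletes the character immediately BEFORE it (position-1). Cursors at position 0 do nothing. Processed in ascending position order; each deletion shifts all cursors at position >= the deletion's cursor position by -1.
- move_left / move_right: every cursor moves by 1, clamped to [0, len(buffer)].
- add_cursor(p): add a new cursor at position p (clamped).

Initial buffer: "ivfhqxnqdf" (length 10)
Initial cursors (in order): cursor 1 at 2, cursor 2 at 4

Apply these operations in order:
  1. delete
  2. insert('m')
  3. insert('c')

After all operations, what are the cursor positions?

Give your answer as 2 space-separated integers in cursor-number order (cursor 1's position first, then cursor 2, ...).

After op 1 (delete): buffer="ifqxnqdf" (len 8), cursors c1@1 c2@2, authorship ........
After op 2 (insert('m')): buffer="imfmqxnqdf" (len 10), cursors c1@2 c2@4, authorship .1.2......
After op 3 (insert('c')): buffer="imcfmcqxnqdf" (len 12), cursors c1@3 c2@6, authorship .11.22......

Answer: 3 6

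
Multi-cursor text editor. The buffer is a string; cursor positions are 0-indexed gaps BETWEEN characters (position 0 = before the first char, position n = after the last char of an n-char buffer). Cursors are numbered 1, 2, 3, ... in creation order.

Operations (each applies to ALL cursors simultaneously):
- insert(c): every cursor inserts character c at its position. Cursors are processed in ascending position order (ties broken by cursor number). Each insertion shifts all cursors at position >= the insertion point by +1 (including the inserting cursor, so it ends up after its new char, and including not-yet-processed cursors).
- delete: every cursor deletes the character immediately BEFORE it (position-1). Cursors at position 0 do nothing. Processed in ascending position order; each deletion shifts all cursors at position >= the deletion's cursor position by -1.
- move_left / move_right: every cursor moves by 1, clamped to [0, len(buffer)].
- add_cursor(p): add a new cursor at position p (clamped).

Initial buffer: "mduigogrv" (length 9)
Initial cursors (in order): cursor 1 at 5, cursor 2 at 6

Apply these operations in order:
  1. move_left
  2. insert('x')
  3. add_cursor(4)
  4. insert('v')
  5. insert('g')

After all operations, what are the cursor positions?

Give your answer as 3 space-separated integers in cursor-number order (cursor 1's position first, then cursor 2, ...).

Answer: 9 13 6

Derivation:
After op 1 (move_left): buffer="mduigogrv" (len 9), cursors c1@4 c2@5, authorship .........
After op 2 (insert('x')): buffer="mduixgxogrv" (len 11), cursors c1@5 c2@7, authorship ....1.2....
After op 3 (add_cursor(4)): buffer="mduixgxogrv" (len 11), cursors c3@4 c1@5 c2@7, authorship ....1.2....
After op 4 (insert('v')): buffer="mduivxvgxvogrv" (len 14), cursors c3@5 c1@7 c2@10, authorship ....311.22....
After op 5 (insert('g')): buffer="mduivgxvggxvgogrv" (len 17), cursors c3@6 c1@9 c2@13, authorship ....33111.222....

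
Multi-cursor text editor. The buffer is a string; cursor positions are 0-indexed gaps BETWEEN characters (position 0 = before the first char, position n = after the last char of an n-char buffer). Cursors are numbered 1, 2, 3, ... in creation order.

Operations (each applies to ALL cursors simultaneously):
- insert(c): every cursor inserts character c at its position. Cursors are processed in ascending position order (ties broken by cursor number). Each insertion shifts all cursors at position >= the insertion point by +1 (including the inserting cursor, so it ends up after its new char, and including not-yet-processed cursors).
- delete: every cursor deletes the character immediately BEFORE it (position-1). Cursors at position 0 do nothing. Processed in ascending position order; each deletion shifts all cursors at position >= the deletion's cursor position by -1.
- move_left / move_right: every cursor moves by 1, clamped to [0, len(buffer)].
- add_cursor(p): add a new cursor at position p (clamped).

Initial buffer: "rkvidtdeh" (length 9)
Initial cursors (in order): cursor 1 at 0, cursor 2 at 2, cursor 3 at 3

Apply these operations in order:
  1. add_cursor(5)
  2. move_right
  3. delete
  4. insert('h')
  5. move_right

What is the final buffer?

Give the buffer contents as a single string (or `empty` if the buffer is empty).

Answer: hkhhdhdeh

Derivation:
After op 1 (add_cursor(5)): buffer="rkvidtdeh" (len 9), cursors c1@0 c2@2 c3@3 c4@5, authorship .........
After op 2 (move_right): buffer="rkvidtdeh" (len 9), cursors c1@1 c2@3 c3@4 c4@6, authorship .........
After op 3 (delete): buffer="kddeh" (len 5), cursors c1@0 c2@1 c3@1 c4@2, authorship .....
After op 4 (insert('h')): buffer="hkhhdhdeh" (len 9), cursors c1@1 c2@4 c3@4 c4@6, authorship 1.23.4...
After op 5 (move_right): buffer="hkhhdhdeh" (len 9), cursors c1@2 c2@5 c3@5 c4@7, authorship 1.23.4...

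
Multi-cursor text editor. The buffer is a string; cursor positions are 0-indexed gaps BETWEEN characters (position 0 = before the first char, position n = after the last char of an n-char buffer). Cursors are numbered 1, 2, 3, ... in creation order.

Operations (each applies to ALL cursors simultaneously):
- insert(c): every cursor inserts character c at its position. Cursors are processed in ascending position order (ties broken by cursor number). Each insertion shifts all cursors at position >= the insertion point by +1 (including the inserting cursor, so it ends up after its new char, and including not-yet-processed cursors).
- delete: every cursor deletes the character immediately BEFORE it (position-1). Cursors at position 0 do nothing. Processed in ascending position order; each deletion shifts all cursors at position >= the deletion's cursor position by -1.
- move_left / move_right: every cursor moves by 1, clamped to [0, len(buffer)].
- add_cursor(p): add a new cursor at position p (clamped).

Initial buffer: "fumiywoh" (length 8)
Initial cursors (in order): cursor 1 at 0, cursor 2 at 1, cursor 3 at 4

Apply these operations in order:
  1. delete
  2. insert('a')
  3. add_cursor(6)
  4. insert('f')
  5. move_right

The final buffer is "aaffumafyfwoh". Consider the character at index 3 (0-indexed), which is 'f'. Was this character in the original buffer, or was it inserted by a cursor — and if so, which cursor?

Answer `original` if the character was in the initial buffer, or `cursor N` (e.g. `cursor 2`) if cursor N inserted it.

After op 1 (delete): buffer="umywoh" (len 6), cursors c1@0 c2@0 c3@2, authorship ......
After op 2 (insert('a')): buffer="aaumaywoh" (len 9), cursors c1@2 c2@2 c3@5, authorship 12..3....
After op 3 (add_cursor(6)): buffer="aaumaywoh" (len 9), cursors c1@2 c2@2 c3@5 c4@6, authorship 12..3....
After op 4 (insert('f')): buffer="aaffumafyfwoh" (len 13), cursors c1@4 c2@4 c3@8 c4@10, authorship 1212..33.4...
After op 5 (move_right): buffer="aaffumafyfwoh" (len 13), cursors c1@5 c2@5 c3@9 c4@11, authorship 1212..33.4...
Authorship (.=original, N=cursor N): 1 2 1 2 . . 3 3 . 4 . . .
Index 3: author = 2

Answer: cursor 2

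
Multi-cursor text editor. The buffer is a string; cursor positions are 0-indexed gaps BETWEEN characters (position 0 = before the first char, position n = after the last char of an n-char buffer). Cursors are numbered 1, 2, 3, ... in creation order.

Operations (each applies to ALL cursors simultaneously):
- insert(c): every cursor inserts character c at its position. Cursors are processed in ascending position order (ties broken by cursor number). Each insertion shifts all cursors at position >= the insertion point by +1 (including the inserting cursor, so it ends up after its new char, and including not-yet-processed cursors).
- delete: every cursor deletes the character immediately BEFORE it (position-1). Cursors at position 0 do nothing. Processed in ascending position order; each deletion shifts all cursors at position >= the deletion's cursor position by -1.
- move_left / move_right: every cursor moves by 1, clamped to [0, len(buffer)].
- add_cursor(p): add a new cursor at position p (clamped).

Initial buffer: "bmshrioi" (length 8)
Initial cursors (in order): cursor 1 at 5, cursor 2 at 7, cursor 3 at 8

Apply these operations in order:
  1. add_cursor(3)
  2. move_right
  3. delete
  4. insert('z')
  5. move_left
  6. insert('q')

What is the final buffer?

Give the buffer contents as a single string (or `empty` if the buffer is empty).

After op 1 (add_cursor(3)): buffer="bmshrioi" (len 8), cursors c4@3 c1@5 c2@7 c3@8, authorship ........
After op 2 (move_right): buffer="bmshrioi" (len 8), cursors c4@4 c1@6 c2@8 c3@8, authorship ........
After op 3 (delete): buffer="bmsr" (len 4), cursors c4@3 c1@4 c2@4 c3@4, authorship ....
After op 4 (insert('z')): buffer="bmszrzzz" (len 8), cursors c4@4 c1@8 c2@8 c3@8, authorship ...4.123
After op 5 (move_left): buffer="bmszrzzz" (len 8), cursors c4@3 c1@7 c2@7 c3@7, authorship ...4.123
After op 6 (insert('q')): buffer="bmsqzrzzqqqz" (len 12), cursors c4@4 c1@11 c2@11 c3@11, authorship ...44.121233

Answer: bmsqzrzzqqqz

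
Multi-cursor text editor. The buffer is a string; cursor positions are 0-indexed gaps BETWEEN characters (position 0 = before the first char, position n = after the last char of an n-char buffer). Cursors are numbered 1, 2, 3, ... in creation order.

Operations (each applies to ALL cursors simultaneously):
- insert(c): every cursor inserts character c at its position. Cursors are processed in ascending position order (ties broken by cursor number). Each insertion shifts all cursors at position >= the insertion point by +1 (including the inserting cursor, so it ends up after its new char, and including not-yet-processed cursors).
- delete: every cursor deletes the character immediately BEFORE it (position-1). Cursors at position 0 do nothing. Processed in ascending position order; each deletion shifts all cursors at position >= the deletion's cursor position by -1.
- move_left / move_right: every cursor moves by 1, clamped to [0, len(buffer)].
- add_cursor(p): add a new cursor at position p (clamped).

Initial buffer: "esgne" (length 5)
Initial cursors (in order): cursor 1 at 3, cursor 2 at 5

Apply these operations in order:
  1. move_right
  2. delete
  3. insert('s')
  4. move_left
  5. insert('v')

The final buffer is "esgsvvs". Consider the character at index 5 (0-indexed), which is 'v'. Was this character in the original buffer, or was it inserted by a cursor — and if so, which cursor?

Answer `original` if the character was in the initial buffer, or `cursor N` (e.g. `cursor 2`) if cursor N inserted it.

After op 1 (move_right): buffer="esgne" (len 5), cursors c1@4 c2@5, authorship .....
After op 2 (delete): buffer="esg" (len 3), cursors c1@3 c2@3, authorship ...
After op 3 (insert('s')): buffer="esgss" (len 5), cursors c1@5 c2@5, authorship ...12
After op 4 (move_left): buffer="esgss" (len 5), cursors c1@4 c2@4, authorship ...12
After op 5 (insert('v')): buffer="esgsvvs" (len 7), cursors c1@6 c2@6, authorship ...1122
Authorship (.=original, N=cursor N): . . . 1 1 2 2
Index 5: author = 2

Answer: cursor 2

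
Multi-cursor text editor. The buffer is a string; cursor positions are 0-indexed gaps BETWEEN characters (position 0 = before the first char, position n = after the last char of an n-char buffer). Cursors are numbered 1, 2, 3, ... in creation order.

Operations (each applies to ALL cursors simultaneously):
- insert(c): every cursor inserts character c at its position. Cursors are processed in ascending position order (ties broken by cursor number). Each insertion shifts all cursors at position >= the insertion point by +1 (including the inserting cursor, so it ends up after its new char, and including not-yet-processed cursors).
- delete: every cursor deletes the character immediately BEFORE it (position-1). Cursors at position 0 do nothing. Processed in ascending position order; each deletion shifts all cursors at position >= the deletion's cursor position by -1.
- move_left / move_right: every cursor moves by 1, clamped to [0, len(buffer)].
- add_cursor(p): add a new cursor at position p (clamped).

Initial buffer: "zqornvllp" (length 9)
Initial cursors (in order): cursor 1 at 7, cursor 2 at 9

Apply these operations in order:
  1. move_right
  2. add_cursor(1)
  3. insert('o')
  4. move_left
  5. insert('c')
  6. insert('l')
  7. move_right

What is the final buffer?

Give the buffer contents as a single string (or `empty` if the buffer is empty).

After op 1 (move_right): buffer="zqornvllp" (len 9), cursors c1@8 c2@9, authorship .........
After op 2 (add_cursor(1)): buffer="zqornvllp" (len 9), cursors c3@1 c1@8 c2@9, authorship .........
After op 3 (insert('o')): buffer="zoqornvllopo" (len 12), cursors c3@2 c1@10 c2@12, authorship .3.......1.2
After op 4 (move_left): buffer="zoqornvllopo" (len 12), cursors c3@1 c1@9 c2@11, authorship .3.......1.2
After op 5 (insert('c')): buffer="zcoqornvllcopco" (len 15), cursors c3@2 c1@11 c2@14, authorship .33.......11.22
After op 6 (insert('l')): buffer="zcloqornvllclopclo" (len 18), cursors c3@3 c1@13 c2@17, authorship .333.......111.222
After op 7 (move_right): buffer="zcloqornvllclopclo" (len 18), cursors c3@4 c1@14 c2@18, authorship .333.......111.222

Answer: zcloqornvllclopclo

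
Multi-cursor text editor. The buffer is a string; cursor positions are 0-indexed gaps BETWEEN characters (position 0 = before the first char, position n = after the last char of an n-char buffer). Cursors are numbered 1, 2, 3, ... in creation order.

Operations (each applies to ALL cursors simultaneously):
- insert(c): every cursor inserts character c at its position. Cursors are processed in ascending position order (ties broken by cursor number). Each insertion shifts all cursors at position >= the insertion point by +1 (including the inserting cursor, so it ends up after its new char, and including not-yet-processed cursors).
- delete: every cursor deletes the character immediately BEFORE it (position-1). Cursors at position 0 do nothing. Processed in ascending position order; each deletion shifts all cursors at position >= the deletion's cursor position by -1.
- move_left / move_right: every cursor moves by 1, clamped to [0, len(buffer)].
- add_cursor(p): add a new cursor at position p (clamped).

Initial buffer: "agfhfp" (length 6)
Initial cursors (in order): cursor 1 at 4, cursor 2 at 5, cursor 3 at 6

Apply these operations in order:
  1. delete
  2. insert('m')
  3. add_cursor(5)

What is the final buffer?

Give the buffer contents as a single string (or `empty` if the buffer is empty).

After op 1 (delete): buffer="agf" (len 3), cursors c1@3 c2@3 c3@3, authorship ...
After op 2 (insert('m')): buffer="agfmmm" (len 6), cursors c1@6 c2@6 c3@6, authorship ...123
After op 3 (add_cursor(5)): buffer="agfmmm" (len 6), cursors c4@5 c1@6 c2@6 c3@6, authorship ...123

Answer: agfmmm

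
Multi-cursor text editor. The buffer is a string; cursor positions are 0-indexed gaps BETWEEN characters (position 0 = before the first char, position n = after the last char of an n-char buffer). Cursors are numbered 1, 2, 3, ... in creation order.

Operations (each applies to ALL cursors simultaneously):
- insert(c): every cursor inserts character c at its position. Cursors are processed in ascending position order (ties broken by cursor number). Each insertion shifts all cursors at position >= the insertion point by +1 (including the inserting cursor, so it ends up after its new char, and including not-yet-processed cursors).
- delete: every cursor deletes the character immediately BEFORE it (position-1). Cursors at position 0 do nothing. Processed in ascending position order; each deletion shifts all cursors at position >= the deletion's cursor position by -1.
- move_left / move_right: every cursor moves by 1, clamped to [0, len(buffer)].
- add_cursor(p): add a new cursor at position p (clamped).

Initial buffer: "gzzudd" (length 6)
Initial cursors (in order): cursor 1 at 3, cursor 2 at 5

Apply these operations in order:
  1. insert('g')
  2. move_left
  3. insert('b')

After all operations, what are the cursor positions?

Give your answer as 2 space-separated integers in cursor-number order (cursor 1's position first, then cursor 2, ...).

After op 1 (insert('g')): buffer="gzzgudgd" (len 8), cursors c1@4 c2@7, authorship ...1..2.
After op 2 (move_left): buffer="gzzgudgd" (len 8), cursors c1@3 c2@6, authorship ...1..2.
After op 3 (insert('b')): buffer="gzzbgudbgd" (len 10), cursors c1@4 c2@8, authorship ...11..22.

Answer: 4 8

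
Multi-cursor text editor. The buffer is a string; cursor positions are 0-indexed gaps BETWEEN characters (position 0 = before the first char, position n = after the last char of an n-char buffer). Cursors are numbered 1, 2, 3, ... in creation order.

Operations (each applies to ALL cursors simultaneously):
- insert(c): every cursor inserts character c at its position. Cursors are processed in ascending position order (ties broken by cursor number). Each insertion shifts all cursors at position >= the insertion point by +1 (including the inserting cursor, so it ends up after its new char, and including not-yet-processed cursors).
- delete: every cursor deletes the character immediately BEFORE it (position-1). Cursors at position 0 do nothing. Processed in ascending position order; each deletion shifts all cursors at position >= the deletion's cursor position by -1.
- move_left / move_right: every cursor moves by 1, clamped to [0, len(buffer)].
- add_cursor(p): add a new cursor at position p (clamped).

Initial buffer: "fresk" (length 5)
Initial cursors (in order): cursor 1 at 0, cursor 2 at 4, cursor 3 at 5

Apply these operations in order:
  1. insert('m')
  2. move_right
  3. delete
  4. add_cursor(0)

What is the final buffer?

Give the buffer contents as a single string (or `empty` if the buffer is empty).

After op 1 (insert('m')): buffer="mfresmkm" (len 8), cursors c1@1 c2@6 c3@8, authorship 1....2.3
After op 2 (move_right): buffer="mfresmkm" (len 8), cursors c1@2 c2@7 c3@8, authorship 1....2.3
After op 3 (delete): buffer="mresm" (len 5), cursors c1@1 c2@5 c3@5, authorship 1...2
After op 4 (add_cursor(0)): buffer="mresm" (len 5), cursors c4@0 c1@1 c2@5 c3@5, authorship 1...2

Answer: mresm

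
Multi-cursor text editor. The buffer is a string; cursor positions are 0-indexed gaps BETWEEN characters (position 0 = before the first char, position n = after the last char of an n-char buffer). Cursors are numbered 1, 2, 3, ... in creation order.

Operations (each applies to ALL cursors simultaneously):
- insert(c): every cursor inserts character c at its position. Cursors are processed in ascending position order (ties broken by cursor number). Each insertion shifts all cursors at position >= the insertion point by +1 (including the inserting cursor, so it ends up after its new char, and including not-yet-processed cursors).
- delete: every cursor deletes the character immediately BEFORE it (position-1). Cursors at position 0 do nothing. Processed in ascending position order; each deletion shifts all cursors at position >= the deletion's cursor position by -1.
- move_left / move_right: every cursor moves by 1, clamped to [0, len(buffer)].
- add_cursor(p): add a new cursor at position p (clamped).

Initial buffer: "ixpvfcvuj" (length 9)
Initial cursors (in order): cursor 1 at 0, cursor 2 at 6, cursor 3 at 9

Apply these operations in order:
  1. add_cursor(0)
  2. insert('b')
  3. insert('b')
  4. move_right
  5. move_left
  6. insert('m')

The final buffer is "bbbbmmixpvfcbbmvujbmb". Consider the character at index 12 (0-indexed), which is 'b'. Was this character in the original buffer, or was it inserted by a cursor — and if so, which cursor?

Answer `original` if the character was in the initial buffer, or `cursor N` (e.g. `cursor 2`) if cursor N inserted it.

After op 1 (add_cursor(0)): buffer="ixpvfcvuj" (len 9), cursors c1@0 c4@0 c2@6 c3@9, authorship .........
After op 2 (insert('b')): buffer="bbixpvfcbvujb" (len 13), cursors c1@2 c4@2 c2@9 c3@13, authorship 14......2...3
After op 3 (insert('b')): buffer="bbbbixpvfcbbvujbb" (len 17), cursors c1@4 c4@4 c2@12 c3@17, authorship 1414......22...33
After op 4 (move_right): buffer="bbbbixpvfcbbvujbb" (len 17), cursors c1@5 c4@5 c2@13 c3@17, authorship 1414......22...33
After op 5 (move_left): buffer="bbbbixpvfcbbvujbb" (len 17), cursors c1@4 c4@4 c2@12 c3@16, authorship 1414......22...33
After op 6 (insert('m')): buffer="bbbbmmixpvfcbbmvujbmb" (len 21), cursors c1@6 c4@6 c2@15 c3@20, authorship 141414......222...333
Authorship (.=original, N=cursor N): 1 4 1 4 1 4 . . . . . . 2 2 2 . . . 3 3 3
Index 12: author = 2

Answer: cursor 2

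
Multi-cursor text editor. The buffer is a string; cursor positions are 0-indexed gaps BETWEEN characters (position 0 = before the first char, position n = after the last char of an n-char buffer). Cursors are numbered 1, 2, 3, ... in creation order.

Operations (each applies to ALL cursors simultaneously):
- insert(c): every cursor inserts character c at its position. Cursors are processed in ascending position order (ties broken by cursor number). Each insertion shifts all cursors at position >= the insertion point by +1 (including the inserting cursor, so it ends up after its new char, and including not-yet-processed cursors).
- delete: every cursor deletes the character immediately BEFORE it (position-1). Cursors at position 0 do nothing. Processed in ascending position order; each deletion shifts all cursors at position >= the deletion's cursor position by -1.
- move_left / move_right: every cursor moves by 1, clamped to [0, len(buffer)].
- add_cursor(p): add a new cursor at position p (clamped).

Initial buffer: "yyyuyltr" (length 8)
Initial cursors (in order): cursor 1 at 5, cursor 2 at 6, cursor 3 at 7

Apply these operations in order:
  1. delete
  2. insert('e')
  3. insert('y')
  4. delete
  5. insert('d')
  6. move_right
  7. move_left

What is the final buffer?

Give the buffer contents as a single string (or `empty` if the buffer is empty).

Answer: yyyueeedddr

Derivation:
After op 1 (delete): buffer="yyyur" (len 5), cursors c1@4 c2@4 c3@4, authorship .....
After op 2 (insert('e')): buffer="yyyueeer" (len 8), cursors c1@7 c2@7 c3@7, authorship ....123.
After op 3 (insert('y')): buffer="yyyueeeyyyr" (len 11), cursors c1@10 c2@10 c3@10, authorship ....123123.
After op 4 (delete): buffer="yyyueeer" (len 8), cursors c1@7 c2@7 c3@7, authorship ....123.
After op 5 (insert('d')): buffer="yyyueeedddr" (len 11), cursors c1@10 c2@10 c3@10, authorship ....123123.
After op 6 (move_right): buffer="yyyueeedddr" (len 11), cursors c1@11 c2@11 c3@11, authorship ....123123.
After op 7 (move_left): buffer="yyyueeedddr" (len 11), cursors c1@10 c2@10 c3@10, authorship ....123123.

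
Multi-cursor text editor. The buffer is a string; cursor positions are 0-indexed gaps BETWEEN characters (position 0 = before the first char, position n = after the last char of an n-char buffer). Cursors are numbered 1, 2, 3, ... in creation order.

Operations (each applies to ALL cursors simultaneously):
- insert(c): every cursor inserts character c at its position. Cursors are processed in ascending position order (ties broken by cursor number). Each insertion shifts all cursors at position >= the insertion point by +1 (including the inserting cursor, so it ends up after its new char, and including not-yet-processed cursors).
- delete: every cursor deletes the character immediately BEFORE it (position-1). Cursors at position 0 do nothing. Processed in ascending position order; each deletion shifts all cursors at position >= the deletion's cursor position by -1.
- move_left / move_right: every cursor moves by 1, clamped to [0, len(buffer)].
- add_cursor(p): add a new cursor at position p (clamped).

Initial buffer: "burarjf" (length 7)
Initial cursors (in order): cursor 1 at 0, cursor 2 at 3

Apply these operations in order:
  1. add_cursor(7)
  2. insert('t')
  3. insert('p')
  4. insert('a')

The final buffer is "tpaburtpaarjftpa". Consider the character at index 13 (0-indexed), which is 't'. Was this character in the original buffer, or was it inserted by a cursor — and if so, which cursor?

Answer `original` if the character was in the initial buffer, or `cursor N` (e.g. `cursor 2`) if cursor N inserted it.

After op 1 (add_cursor(7)): buffer="burarjf" (len 7), cursors c1@0 c2@3 c3@7, authorship .......
After op 2 (insert('t')): buffer="tburtarjft" (len 10), cursors c1@1 c2@5 c3@10, authorship 1...2....3
After op 3 (insert('p')): buffer="tpburtparjftp" (len 13), cursors c1@2 c2@7 c3@13, authorship 11...22....33
After op 4 (insert('a')): buffer="tpaburtpaarjftpa" (len 16), cursors c1@3 c2@9 c3@16, authorship 111...222....333
Authorship (.=original, N=cursor N): 1 1 1 . . . 2 2 2 . . . . 3 3 3
Index 13: author = 3

Answer: cursor 3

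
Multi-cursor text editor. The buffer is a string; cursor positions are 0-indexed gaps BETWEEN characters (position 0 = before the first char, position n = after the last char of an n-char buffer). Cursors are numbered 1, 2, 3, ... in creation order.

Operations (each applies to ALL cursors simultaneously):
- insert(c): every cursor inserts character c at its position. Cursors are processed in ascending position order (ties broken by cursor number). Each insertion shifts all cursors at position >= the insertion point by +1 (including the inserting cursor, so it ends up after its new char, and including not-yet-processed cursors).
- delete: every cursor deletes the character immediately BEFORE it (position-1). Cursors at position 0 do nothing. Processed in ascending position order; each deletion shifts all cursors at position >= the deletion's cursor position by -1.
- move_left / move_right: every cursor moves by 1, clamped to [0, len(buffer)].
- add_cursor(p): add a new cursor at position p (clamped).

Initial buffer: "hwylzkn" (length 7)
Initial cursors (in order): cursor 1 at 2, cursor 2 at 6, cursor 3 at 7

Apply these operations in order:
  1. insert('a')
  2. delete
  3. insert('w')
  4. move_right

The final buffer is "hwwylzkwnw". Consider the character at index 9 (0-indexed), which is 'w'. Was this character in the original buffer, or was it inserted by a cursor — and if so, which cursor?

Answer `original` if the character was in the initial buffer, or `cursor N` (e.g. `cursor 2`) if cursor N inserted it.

Answer: cursor 3

Derivation:
After op 1 (insert('a')): buffer="hwaylzkana" (len 10), cursors c1@3 c2@8 c3@10, authorship ..1....2.3
After op 2 (delete): buffer="hwylzkn" (len 7), cursors c1@2 c2@6 c3@7, authorship .......
After op 3 (insert('w')): buffer="hwwylzkwnw" (len 10), cursors c1@3 c2@8 c3@10, authorship ..1....2.3
After op 4 (move_right): buffer="hwwylzkwnw" (len 10), cursors c1@4 c2@9 c3@10, authorship ..1....2.3
Authorship (.=original, N=cursor N): . . 1 . . . . 2 . 3
Index 9: author = 3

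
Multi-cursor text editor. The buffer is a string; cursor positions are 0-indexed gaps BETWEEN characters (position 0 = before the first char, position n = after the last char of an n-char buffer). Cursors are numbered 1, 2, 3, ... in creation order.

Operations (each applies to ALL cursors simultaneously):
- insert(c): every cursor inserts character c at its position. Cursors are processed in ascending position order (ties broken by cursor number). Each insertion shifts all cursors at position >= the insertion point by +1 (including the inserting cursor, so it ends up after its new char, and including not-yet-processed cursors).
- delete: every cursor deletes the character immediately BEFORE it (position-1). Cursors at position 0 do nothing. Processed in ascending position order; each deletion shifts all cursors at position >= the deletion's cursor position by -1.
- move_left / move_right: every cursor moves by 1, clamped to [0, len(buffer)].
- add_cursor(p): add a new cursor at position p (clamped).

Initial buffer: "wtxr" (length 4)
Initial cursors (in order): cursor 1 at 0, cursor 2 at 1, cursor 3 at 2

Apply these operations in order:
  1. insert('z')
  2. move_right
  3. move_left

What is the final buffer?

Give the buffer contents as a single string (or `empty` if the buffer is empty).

Answer: zwztzxr

Derivation:
After op 1 (insert('z')): buffer="zwztzxr" (len 7), cursors c1@1 c2@3 c3@5, authorship 1.2.3..
After op 2 (move_right): buffer="zwztzxr" (len 7), cursors c1@2 c2@4 c3@6, authorship 1.2.3..
After op 3 (move_left): buffer="zwztzxr" (len 7), cursors c1@1 c2@3 c3@5, authorship 1.2.3..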